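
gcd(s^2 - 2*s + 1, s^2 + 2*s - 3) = s - 1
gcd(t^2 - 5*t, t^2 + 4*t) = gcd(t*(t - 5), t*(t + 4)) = t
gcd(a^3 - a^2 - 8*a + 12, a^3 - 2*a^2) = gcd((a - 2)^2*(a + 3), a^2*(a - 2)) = a - 2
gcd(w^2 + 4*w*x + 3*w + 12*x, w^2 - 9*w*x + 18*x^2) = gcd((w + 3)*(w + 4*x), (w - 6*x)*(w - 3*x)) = 1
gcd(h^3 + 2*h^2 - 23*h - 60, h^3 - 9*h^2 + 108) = h + 3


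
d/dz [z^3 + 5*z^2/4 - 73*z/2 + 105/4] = 3*z^2 + 5*z/2 - 73/2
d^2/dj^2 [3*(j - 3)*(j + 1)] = 6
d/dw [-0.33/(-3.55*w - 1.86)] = -1.1715/(3.55*w + 1.86)^2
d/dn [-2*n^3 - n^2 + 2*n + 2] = -6*n^2 - 2*n + 2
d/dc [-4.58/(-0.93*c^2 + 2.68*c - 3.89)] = (12.2744 - 8.5188*c)/(0.93*c^2 - 2.68*c + 3.89)^2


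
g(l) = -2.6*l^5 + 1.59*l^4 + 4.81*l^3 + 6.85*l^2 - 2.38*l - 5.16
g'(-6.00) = -17786.86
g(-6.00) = 21495.00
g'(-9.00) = -88886.29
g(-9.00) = 161024.01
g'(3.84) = -2203.50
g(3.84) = -1466.06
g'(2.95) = -657.65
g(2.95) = -289.54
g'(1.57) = 0.33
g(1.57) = 11.46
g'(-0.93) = -17.48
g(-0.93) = 2.11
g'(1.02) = 19.28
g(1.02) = 3.49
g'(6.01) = -14978.79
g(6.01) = -17040.11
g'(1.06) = 19.52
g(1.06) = 4.27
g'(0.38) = 4.99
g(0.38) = -4.80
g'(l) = -13.0*l^4 + 6.36*l^3 + 14.43*l^2 + 13.7*l - 2.38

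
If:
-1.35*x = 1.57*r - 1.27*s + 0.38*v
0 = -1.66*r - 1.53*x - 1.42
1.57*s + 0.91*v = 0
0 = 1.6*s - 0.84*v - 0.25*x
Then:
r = 4.00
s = -0.43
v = 0.75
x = -5.27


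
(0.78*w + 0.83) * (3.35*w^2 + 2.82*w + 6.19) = 2.613*w^3 + 4.9801*w^2 + 7.1688*w + 5.1377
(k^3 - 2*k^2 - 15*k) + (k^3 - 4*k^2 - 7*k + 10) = 2*k^3 - 6*k^2 - 22*k + 10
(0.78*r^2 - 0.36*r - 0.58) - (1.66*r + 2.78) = 0.78*r^2 - 2.02*r - 3.36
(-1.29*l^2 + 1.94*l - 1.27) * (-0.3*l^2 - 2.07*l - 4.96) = 0.387*l^4 + 2.0883*l^3 + 2.7636*l^2 - 6.9935*l + 6.2992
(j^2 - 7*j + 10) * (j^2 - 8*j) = j^4 - 15*j^3 + 66*j^2 - 80*j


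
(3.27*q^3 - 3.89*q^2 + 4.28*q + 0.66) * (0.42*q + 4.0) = 1.3734*q^4 + 11.4462*q^3 - 13.7624*q^2 + 17.3972*q + 2.64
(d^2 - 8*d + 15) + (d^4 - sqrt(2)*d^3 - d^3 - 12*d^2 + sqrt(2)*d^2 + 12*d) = d^4 - sqrt(2)*d^3 - d^3 - 11*d^2 + sqrt(2)*d^2 + 4*d + 15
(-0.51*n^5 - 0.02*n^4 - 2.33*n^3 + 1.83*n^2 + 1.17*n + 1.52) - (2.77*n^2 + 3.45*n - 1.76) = -0.51*n^5 - 0.02*n^4 - 2.33*n^3 - 0.94*n^2 - 2.28*n + 3.28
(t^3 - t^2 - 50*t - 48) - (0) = t^3 - t^2 - 50*t - 48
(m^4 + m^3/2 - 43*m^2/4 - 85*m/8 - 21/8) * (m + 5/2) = m^5 + 3*m^4 - 19*m^3/2 - 75*m^2/2 - 467*m/16 - 105/16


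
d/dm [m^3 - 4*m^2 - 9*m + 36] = 3*m^2 - 8*m - 9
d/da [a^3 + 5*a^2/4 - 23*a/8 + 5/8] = 3*a^2 + 5*a/2 - 23/8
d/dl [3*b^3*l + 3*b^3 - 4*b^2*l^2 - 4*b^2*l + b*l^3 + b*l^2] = b*(3*b^2 - 8*b*l - 4*b + 3*l^2 + 2*l)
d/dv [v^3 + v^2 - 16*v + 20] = 3*v^2 + 2*v - 16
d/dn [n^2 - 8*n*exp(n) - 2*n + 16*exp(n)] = -8*n*exp(n) + 2*n + 8*exp(n) - 2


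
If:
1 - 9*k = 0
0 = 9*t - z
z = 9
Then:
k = 1/9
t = 1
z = 9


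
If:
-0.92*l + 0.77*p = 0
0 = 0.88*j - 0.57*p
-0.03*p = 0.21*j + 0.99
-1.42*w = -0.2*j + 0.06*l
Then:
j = -3.86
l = -4.99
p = -5.96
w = -0.33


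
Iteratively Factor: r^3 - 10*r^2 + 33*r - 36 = (r - 3)*(r^2 - 7*r + 12) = (r - 3)^2*(r - 4)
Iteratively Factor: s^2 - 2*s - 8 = (s - 4)*(s + 2)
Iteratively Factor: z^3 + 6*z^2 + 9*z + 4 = (z + 1)*(z^2 + 5*z + 4) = (z + 1)*(z + 4)*(z + 1)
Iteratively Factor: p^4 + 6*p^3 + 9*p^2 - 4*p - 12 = (p + 2)*(p^3 + 4*p^2 + p - 6) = (p - 1)*(p + 2)*(p^2 + 5*p + 6) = (p - 1)*(p + 2)*(p + 3)*(p + 2)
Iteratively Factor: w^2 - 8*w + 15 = (w - 5)*(w - 3)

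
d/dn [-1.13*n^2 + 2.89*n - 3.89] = 2.89 - 2.26*n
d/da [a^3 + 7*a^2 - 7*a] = 3*a^2 + 14*a - 7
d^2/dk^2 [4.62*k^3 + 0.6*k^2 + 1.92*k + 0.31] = 27.72*k + 1.2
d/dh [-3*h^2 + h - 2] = 1 - 6*h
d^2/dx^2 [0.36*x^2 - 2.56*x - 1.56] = 0.720000000000000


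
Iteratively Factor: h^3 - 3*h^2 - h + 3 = (h - 3)*(h^2 - 1) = (h - 3)*(h + 1)*(h - 1)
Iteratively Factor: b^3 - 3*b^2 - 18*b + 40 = (b - 2)*(b^2 - b - 20) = (b - 5)*(b - 2)*(b + 4)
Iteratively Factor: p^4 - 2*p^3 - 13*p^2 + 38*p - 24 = (p - 1)*(p^3 - p^2 - 14*p + 24) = (p - 1)*(p + 4)*(p^2 - 5*p + 6) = (p - 2)*(p - 1)*(p + 4)*(p - 3)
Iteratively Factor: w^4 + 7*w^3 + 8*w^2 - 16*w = (w + 4)*(w^3 + 3*w^2 - 4*w) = (w + 4)^2*(w^2 - w) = w*(w + 4)^2*(w - 1)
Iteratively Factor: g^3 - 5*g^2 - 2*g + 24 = (g - 4)*(g^2 - g - 6) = (g - 4)*(g + 2)*(g - 3)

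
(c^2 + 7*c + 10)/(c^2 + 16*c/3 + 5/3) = 3*(c + 2)/(3*c + 1)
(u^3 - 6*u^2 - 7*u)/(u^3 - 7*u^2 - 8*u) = (u - 7)/(u - 8)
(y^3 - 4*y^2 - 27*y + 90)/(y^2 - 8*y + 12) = (y^2 + 2*y - 15)/(y - 2)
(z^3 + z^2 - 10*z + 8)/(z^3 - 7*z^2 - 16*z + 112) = (z^2 - 3*z + 2)/(z^2 - 11*z + 28)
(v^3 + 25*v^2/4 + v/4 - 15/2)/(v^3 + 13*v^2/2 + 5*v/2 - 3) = (4*v^2 + v - 5)/(2*(2*v^2 + v - 1))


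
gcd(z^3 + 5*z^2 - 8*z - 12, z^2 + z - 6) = z - 2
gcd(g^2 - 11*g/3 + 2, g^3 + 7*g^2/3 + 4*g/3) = 1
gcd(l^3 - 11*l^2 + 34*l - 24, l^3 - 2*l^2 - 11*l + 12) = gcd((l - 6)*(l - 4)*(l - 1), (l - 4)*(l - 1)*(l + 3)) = l^2 - 5*l + 4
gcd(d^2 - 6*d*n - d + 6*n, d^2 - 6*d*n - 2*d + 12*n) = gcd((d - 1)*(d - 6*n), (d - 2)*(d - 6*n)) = d - 6*n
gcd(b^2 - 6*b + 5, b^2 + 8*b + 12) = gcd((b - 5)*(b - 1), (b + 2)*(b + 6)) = 1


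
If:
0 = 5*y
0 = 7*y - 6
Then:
No Solution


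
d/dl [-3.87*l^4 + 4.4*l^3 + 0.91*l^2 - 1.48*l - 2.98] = -15.48*l^3 + 13.2*l^2 + 1.82*l - 1.48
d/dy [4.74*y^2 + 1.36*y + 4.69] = 9.48*y + 1.36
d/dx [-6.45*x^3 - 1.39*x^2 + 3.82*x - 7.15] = -19.35*x^2 - 2.78*x + 3.82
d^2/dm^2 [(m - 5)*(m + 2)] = 2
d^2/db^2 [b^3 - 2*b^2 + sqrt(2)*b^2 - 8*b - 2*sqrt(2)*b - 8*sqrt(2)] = 6*b - 4 + 2*sqrt(2)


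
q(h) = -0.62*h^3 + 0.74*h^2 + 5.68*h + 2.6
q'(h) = -1.86*h^2 + 1.48*h + 5.68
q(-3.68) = 22.62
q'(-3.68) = -24.96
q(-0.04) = 2.37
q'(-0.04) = 5.62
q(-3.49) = 18.15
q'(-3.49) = -22.14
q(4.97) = -27.01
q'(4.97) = -32.91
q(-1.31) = -2.18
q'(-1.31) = 0.55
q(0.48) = 5.43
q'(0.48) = 5.96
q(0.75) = 7.01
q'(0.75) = 5.74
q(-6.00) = 129.08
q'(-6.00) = -70.16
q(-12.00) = 1112.36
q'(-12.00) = -279.92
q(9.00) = -338.32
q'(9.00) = -131.66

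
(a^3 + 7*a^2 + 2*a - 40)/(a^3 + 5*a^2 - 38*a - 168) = (a^2 + 3*a - 10)/(a^2 + a - 42)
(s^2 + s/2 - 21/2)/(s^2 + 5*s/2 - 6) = (2*s^2 + s - 21)/(2*s^2 + 5*s - 12)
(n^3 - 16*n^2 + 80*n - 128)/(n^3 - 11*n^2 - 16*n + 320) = (n^2 - 8*n + 16)/(n^2 - 3*n - 40)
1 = 1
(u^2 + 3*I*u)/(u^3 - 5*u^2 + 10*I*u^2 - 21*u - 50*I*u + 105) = u/(u^2 + u*(-5 + 7*I) - 35*I)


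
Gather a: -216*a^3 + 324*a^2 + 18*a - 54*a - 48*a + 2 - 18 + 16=-216*a^3 + 324*a^2 - 84*a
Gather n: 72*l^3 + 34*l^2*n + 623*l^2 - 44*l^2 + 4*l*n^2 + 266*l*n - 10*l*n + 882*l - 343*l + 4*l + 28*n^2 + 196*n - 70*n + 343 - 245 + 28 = 72*l^3 + 579*l^2 + 543*l + n^2*(4*l + 28) + n*(34*l^2 + 256*l + 126) + 126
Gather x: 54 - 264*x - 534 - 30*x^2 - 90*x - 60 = -30*x^2 - 354*x - 540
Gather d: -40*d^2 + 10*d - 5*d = -40*d^2 + 5*d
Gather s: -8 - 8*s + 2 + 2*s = -6*s - 6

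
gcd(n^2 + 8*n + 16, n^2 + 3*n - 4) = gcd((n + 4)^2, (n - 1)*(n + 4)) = n + 4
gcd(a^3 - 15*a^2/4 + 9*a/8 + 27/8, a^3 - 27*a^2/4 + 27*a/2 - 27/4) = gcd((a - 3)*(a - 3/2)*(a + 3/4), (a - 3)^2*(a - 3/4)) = a - 3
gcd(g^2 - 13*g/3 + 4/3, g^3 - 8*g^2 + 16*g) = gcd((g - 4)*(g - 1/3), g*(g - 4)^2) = g - 4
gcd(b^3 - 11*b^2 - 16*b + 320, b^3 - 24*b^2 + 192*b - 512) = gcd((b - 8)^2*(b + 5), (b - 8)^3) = b^2 - 16*b + 64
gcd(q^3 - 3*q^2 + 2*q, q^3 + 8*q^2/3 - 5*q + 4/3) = q - 1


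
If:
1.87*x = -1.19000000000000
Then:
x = -0.64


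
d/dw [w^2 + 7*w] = 2*w + 7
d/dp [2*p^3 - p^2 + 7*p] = 6*p^2 - 2*p + 7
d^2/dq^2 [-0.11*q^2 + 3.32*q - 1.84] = -0.220000000000000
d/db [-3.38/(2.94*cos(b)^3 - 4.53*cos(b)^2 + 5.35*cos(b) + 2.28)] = (-29.8116*cos(b)^2 + 30.6228*cos(b) - 18.083)*sin(b)/(2.94*cos(b)^3 - 4.53*cos(b)^2 + 5.35*cos(b) + 2.28)^2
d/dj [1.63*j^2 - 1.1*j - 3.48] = 3.26*j - 1.1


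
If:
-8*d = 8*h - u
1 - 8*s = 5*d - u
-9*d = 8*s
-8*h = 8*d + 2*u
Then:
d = -1/4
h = 1/4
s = 9/32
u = 0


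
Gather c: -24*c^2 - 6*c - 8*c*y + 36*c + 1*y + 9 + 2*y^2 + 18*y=-24*c^2 + c*(30 - 8*y) + 2*y^2 + 19*y + 9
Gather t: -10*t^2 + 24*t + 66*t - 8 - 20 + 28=-10*t^2 + 90*t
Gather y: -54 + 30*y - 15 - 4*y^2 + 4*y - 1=-4*y^2 + 34*y - 70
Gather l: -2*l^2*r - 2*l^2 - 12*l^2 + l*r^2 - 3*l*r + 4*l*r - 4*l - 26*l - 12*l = l^2*(-2*r - 14) + l*(r^2 + r - 42)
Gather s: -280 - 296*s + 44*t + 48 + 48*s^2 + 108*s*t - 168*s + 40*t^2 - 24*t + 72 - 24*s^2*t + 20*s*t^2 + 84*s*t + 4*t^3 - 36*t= s^2*(48 - 24*t) + s*(20*t^2 + 192*t - 464) + 4*t^3 + 40*t^2 - 16*t - 160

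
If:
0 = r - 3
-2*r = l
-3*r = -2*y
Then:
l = -6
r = 3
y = 9/2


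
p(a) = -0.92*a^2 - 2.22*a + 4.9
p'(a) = -1.84*a - 2.22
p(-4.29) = -2.51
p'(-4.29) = 5.67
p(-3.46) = 1.57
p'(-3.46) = 4.15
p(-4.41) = -3.20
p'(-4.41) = 5.89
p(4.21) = -20.75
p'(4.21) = -9.97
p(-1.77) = 5.95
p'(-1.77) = 1.04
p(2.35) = -5.40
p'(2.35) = -6.54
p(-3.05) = 3.11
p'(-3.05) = 3.39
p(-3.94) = -0.63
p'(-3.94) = 5.03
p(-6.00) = -14.90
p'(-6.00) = 8.82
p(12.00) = -154.22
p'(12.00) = -24.30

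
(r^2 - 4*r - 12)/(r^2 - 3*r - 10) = (r - 6)/(r - 5)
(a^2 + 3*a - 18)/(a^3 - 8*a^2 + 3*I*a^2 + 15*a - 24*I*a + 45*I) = (a + 6)/(a^2 + a*(-5 + 3*I) - 15*I)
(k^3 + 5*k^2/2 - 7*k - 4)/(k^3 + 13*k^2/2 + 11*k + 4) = (k - 2)/(k + 2)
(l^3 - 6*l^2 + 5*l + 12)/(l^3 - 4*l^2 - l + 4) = (l - 3)/(l - 1)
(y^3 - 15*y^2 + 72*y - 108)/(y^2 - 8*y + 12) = (y^2 - 9*y + 18)/(y - 2)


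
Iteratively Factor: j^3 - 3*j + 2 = (j + 2)*(j^2 - 2*j + 1) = (j - 1)*(j + 2)*(j - 1)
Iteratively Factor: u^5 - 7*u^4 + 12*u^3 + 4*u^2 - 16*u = (u + 1)*(u^4 - 8*u^3 + 20*u^2 - 16*u) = u*(u + 1)*(u^3 - 8*u^2 + 20*u - 16) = u*(u - 4)*(u + 1)*(u^2 - 4*u + 4) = u*(u - 4)*(u - 2)*(u + 1)*(u - 2)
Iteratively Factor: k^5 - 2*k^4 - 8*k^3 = (k - 4)*(k^4 + 2*k^3) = k*(k - 4)*(k^3 + 2*k^2) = k^2*(k - 4)*(k^2 + 2*k) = k^3*(k - 4)*(k + 2)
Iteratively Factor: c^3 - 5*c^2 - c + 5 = (c - 1)*(c^2 - 4*c - 5) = (c - 5)*(c - 1)*(c + 1)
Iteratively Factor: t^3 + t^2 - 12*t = (t - 3)*(t^2 + 4*t) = (t - 3)*(t + 4)*(t)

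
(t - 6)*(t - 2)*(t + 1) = t^3 - 7*t^2 + 4*t + 12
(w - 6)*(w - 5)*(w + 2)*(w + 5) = w^4 - 4*w^3 - 37*w^2 + 100*w + 300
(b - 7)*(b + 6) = b^2 - b - 42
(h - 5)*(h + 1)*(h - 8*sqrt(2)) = h^3 - 8*sqrt(2)*h^2 - 4*h^2 - 5*h + 32*sqrt(2)*h + 40*sqrt(2)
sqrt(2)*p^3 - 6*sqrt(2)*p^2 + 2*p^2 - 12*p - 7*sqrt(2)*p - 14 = (p - 7)*(p + sqrt(2))*(sqrt(2)*p + sqrt(2))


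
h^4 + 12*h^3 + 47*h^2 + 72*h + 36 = (h + 1)*(h + 2)*(h + 3)*(h + 6)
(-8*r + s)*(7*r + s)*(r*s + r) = -56*r^3*s - 56*r^3 - r^2*s^2 - r^2*s + r*s^3 + r*s^2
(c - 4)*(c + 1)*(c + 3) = c^3 - 13*c - 12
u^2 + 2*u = u*(u + 2)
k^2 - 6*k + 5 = (k - 5)*(k - 1)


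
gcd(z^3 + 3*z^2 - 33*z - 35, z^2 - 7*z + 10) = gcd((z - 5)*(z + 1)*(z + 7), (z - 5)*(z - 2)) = z - 5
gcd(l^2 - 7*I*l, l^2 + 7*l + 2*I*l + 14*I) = 1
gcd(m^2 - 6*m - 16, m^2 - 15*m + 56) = m - 8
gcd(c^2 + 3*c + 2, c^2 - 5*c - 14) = c + 2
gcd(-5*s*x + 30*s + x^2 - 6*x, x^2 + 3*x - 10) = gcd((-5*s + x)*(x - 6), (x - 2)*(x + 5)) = 1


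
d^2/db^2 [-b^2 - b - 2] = -2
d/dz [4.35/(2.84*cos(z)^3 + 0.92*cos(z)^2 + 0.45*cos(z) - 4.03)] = (37.062*cos(z)^2 + 8.004*cos(z) + 1.9575)*sin(z)/(2.84*cos(z)^3 + 0.92*cos(z)^2 + 0.45*cos(z) - 4.03)^2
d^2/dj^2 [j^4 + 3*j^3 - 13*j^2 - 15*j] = 12*j^2 + 18*j - 26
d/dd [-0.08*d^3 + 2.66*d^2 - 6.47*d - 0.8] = -0.24*d^2 + 5.32*d - 6.47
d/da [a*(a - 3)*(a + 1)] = 3*a^2 - 4*a - 3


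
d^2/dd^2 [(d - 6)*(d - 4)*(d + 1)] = 6*d - 18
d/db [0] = 0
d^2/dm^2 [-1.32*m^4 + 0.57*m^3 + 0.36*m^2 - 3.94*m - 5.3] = -15.84*m^2 + 3.42*m + 0.72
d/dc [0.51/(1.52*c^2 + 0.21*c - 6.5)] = (-1.5504*c - 0.1071)/(1.52*c^2 + 0.21*c - 6.5)^2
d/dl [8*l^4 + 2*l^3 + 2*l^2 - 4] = 2*l*(16*l^2 + 3*l + 2)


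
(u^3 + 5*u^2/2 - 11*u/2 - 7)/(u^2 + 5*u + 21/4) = 2*(u^2 - u - 2)/(2*u + 3)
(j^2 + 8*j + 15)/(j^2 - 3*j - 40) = (j + 3)/(j - 8)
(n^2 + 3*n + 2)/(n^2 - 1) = (n + 2)/(n - 1)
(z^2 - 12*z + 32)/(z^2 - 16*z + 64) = (z - 4)/(z - 8)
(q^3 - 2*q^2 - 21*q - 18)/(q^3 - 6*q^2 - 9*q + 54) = (q + 1)/(q - 3)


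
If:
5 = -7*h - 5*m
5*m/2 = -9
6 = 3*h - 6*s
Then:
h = 13/7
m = -18/5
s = -1/14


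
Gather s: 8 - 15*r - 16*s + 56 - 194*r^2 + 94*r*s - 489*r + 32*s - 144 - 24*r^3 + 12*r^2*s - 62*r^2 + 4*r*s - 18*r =-24*r^3 - 256*r^2 - 522*r + s*(12*r^2 + 98*r + 16) - 80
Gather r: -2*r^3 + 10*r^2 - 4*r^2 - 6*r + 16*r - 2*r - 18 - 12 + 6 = -2*r^3 + 6*r^2 + 8*r - 24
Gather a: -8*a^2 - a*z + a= -8*a^2 + a*(1 - z)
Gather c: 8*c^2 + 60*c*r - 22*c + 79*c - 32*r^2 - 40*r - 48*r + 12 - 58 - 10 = 8*c^2 + c*(60*r + 57) - 32*r^2 - 88*r - 56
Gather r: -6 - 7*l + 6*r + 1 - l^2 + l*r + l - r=-l^2 - 6*l + r*(l + 5) - 5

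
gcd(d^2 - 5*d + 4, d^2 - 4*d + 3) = d - 1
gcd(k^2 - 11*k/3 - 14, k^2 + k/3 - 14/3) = k + 7/3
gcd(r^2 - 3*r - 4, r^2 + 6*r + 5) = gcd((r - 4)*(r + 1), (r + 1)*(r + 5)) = r + 1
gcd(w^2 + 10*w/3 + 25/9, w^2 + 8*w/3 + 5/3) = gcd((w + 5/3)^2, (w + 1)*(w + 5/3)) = w + 5/3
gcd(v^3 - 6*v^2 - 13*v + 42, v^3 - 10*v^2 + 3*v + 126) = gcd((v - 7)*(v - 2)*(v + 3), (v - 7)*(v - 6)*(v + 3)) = v^2 - 4*v - 21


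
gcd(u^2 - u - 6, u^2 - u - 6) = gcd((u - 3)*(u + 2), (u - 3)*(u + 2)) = u^2 - u - 6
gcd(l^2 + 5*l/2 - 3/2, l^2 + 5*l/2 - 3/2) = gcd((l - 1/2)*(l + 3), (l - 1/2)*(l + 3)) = l^2 + 5*l/2 - 3/2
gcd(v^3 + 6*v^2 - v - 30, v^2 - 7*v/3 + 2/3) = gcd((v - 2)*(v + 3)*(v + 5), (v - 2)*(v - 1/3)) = v - 2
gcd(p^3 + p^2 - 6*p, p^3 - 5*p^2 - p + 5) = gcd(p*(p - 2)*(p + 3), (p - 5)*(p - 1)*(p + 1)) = 1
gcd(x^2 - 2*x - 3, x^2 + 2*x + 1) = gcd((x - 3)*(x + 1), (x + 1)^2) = x + 1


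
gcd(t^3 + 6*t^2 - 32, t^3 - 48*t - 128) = t^2 + 8*t + 16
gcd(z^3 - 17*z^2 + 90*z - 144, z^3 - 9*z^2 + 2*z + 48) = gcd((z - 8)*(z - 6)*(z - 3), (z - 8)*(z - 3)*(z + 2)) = z^2 - 11*z + 24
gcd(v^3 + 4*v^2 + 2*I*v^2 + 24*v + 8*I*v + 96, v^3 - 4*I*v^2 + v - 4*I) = v - 4*I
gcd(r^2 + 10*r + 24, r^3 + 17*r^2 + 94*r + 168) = r^2 + 10*r + 24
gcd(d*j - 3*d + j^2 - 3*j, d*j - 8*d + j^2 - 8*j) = d + j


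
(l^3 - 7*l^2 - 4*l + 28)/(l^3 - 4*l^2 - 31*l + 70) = (l + 2)/(l + 5)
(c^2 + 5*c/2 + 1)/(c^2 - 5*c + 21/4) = 2*(2*c^2 + 5*c + 2)/(4*c^2 - 20*c + 21)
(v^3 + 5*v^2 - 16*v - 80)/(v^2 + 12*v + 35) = (v^2 - 16)/(v + 7)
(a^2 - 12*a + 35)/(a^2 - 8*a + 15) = (a - 7)/(a - 3)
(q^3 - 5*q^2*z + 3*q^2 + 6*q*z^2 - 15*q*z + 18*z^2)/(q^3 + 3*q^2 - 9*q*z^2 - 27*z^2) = (q - 2*z)/(q + 3*z)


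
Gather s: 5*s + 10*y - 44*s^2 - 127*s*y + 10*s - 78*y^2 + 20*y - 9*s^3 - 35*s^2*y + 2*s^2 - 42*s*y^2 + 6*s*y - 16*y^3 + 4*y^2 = -9*s^3 + s^2*(-35*y - 42) + s*(-42*y^2 - 121*y + 15) - 16*y^3 - 74*y^2 + 30*y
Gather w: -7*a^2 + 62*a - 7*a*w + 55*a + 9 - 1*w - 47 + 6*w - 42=-7*a^2 + 117*a + w*(5 - 7*a) - 80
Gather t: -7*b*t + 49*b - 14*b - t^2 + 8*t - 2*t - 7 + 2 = 35*b - t^2 + t*(6 - 7*b) - 5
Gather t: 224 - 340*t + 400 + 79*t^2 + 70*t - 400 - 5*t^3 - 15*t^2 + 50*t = -5*t^3 + 64*t^2 - 220*t + 224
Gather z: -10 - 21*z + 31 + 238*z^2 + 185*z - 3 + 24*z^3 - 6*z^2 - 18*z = 24*z^3 + 232*z^2 + 146*z + 18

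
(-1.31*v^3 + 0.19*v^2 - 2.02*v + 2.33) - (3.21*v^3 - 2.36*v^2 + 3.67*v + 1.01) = -4.52*v^3 + 2.55*v^2 - 5.69*v + 1.32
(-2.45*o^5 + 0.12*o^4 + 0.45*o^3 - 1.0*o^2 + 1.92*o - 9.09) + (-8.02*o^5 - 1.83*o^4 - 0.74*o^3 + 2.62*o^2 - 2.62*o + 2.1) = -10.47*o^5 - 1.71*o^4 - 0.29*o^3 + 1.62*o^2 - 0.7*o - 6.99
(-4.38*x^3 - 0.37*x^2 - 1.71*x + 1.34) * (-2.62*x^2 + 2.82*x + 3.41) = 11.4756*x^5 - 11.3822*x^4 - 11.499*x^3 - 9.5947*x^2 - 2.0523*x + 4.5694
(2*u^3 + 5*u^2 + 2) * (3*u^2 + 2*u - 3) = 6*u^5 + 19*u^4 + 4*u^3 - 9*u^2 + 4*u - 6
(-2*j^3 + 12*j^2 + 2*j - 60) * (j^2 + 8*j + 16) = -2*j^5 - 4*j^4 + 66*j^3 + 148*j^2 - 448*j - 960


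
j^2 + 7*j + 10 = (j + 2)*(j + 5)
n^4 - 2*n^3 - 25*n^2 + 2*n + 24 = (n - 6)*(n - 1)*(n + 1)*(n + 4)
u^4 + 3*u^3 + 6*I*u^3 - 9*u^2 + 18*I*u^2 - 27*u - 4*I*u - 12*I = (u + 3)*(u + I)^2*(u + 4*I)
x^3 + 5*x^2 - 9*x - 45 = (x - 3)*(x + 3)*(x + 5)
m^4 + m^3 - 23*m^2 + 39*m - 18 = (m - 3)*(m - 1)^2*(m + 6)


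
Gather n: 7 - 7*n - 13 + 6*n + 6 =-n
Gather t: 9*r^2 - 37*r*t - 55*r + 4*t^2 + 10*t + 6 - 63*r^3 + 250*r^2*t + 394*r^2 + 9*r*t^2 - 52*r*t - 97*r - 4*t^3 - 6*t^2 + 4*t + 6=-63*r^3 + 403*r^2 - 152*r - 4*t^3 + t^2*(9*r - 2) + t*(250*r^2 - 89*r + 14) + 12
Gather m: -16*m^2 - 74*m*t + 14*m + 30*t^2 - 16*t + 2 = -16*m^2 + m*(14 - 74*t) + 30*t^2 - 16*t + 2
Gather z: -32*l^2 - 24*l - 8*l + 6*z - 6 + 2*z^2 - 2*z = -32*l^2 - 32*l + 2*z^2 + 4*z - 6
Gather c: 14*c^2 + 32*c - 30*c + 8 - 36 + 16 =14*c^2 + 2*c - 12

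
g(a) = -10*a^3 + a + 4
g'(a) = 1 - 30*a^2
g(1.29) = -16.18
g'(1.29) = -48.92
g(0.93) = -3.11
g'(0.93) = -24.95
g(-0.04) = 3.96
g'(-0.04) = 0.95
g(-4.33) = 811.50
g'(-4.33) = -561.47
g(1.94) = -67.07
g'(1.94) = -111.91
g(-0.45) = 4.46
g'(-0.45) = -5.08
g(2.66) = -181.55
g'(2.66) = -211.27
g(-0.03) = 3.97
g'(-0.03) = 0.97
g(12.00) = -17264.00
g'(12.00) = -4319.00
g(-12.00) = 17272.00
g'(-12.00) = -4319.00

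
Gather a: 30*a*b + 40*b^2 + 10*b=30*a*b + 40*b^2 + 10*b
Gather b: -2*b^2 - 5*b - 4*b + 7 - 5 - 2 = -2*b^2 - 9*b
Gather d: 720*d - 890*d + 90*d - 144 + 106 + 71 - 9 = 24 - 80*d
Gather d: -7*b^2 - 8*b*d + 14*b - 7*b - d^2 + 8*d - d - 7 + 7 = -7*b^2 + 7*b - d^2 + d*(7 - 8*b)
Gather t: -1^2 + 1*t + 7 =t + 6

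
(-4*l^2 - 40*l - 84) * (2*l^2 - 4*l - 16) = -8*l^4 - 64*l^3 + 56*l^2 + 976*l + 1344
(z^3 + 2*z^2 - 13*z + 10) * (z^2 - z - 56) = z^5 + z^4 - 71*z^3 - 89*z^2 + 718*z - 560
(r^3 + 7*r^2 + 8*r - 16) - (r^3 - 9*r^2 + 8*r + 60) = 16*r^2 - 76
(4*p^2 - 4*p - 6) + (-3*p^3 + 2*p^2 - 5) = -3*p^3 + 6*p^2 - 4*p - 11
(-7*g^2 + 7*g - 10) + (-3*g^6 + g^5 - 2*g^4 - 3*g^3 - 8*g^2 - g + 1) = -3*g^6 + g^5 - 2*g^4 - 3*g^3 - 15*g^2 + 6*g - 9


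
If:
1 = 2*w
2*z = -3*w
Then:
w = 1/2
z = -3/4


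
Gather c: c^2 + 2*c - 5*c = c^2 - 3*c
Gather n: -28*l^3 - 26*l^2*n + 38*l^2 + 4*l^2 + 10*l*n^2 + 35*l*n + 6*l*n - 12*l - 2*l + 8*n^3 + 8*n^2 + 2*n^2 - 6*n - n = -28*l^3 + 42*l^2 - 14*l + 8*n^3 + n^2*(10*l + 10) + n*(-26*l^2 + 41*l - 7)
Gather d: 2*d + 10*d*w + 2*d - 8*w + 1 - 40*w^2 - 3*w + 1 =d*(10*w + 4) - 40*w^2 - 11*w + 2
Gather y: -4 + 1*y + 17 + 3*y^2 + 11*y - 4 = 3*y^2 + 12*y + 9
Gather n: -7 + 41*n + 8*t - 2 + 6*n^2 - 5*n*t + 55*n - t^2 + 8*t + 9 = 6*n^2 + n*(96 - 5*t) - t^2 + 16*t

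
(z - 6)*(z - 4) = z^2 - 10*z + 24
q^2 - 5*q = q*(q - 5)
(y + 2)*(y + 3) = y^2 + 5*y + 6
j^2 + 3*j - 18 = (j - 3)*(j + 6)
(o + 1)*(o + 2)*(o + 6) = o^3 + 9*o^2 + 20*o + 12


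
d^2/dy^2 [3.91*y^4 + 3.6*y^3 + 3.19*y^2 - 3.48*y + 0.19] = 46.92*y^2 + 21.6*y + 6.38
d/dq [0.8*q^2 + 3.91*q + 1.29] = 1.6*q + 3.91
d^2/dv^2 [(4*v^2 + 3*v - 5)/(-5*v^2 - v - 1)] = 2*(-55*v^3 + 435*v^2 + 120*v - 21)/(125*v^6 + 75*v^5 + 90*v^4 + 31*v^3 + 18*v^2 + 3*v + 1)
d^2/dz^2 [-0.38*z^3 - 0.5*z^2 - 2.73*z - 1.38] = -2.28*z - 1.0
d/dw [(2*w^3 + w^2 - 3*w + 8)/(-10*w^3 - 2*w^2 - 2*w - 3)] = (6*w^4 - 68*w^3 + 214*w^2 + 26*w + 25)/(100*w^6 + 40*w^5 + 44*w^4 + 68*w^3 + 16*w^2 + 12*w + 9)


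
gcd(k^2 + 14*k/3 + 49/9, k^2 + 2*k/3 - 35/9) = k + 7/3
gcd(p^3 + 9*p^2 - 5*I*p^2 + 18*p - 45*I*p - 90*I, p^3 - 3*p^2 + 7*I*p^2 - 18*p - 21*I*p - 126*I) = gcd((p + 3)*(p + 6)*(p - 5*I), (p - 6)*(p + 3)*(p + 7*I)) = p + 3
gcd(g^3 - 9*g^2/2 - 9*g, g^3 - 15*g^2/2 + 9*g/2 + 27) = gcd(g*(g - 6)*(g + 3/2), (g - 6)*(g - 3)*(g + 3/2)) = g^2 - 9*g/2 - 9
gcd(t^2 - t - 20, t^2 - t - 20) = t^2 - t - 20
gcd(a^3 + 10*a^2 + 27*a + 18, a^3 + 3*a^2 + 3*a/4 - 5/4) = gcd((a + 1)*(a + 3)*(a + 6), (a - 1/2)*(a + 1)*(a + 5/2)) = a + 1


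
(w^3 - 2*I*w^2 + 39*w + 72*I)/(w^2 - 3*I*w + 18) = (w^2 - 5*I*w + 24)/(w - 6*I)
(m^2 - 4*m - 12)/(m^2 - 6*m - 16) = (m - 6)/(m - 8)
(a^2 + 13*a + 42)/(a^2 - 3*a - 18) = (a^2 + 13*a + 42)/(a^2 - 3*a - 18)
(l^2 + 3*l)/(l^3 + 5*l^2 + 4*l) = (l + 3)/(l^2 + 5*l + 4)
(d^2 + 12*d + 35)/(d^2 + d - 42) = (d + 5)/(d - 6)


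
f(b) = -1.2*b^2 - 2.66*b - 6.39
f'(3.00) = -9.86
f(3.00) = -25.17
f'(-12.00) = 26.14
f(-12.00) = -147.27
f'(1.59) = -6.48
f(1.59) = -13.65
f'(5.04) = -14.76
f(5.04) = -50.28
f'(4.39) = -13.20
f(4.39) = -41.19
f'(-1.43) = 0.77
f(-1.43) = -5.04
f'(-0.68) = -1.03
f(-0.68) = -5.14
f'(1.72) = -6.79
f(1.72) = -14.52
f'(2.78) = -9.33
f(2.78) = -23.06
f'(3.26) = -10.48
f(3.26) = -27.81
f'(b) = -2.4*b - 2.66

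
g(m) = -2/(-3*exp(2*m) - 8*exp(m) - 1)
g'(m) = -2*(6*exp(2*m) + 8*exp(m))/(-3*exp(2*m) - 8*exp(m) - 1)^2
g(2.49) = 0.00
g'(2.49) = -0.01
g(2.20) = 0.01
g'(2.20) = -0.01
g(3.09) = 0.00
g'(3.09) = -0.00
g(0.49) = 0.09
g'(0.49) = -0.12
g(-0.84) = 0.40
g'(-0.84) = -0.36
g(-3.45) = 1.59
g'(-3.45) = -0.33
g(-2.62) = 1.25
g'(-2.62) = -0.48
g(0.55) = 0.08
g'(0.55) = -0.11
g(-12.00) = 2.00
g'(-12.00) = 0.00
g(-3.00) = 1.42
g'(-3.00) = -0.42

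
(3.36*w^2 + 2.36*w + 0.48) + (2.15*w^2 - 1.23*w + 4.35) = 5.51*w^2 + 1.13*w + 4.83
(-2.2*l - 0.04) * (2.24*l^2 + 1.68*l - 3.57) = -4.928*l^3 - 3.7856*l^2 + 7.7868*l + 0.1428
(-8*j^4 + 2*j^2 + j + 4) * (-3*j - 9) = 24*j^5 + 72*j^4 - 6*j^3 - 21*j^2 - 21*j - 36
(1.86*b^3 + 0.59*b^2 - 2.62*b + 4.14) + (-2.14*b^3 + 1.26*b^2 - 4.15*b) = -0.28*b^3 + 1.85*b^2 - 6.77*b + 4.14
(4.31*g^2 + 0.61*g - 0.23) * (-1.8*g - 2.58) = -7.758*g^3 - 12.2178*g^2 - 1.1598*g + 0.5934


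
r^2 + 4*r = r*(r + 4)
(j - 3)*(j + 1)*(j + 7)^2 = j^4 + 12*j^3 + 18*j^2 - 140*j - 147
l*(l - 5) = l^2 - 5*l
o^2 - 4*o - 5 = (o - 5)*(o + 1)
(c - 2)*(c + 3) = c^2 + c - 6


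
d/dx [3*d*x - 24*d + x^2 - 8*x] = 3*d + 2*x - 8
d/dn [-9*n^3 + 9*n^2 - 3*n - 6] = -27*n^2 + 18*n - 3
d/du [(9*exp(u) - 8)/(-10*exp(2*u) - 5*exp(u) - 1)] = (90*exp(2*u) - 160*exp(u) - 49)*exp(u)/(100*exp(4*u) + 100*exp(3*u) + 45*exp(2*u) + 10*exp(u) + 1)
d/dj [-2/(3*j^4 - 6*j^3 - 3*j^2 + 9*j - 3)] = 2*(4*j^3 - 6*j^2 - 2*j + 3)/(3*(-j^4 + 2*j^3 + j^2 - 3*j + 1)^2)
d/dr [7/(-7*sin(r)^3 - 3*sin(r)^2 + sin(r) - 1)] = 7*(21*sin(r)^2 + 6*sin(r) - 1)*cos(r)/(7*sin(r)^3 + 3*sin(r)^2 - sin(r) + 1)^2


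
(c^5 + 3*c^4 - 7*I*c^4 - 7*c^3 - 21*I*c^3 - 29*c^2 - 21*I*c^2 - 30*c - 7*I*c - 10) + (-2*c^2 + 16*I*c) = c^5 + 3*c^4 - 7*I*c^4 - 7*c^3 - 21*I*c^3 - 31*c^2 - 21*I*c^2 - 30*c + 9*I*c - 10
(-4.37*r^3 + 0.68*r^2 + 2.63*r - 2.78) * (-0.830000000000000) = 3.6271*r^3 - 0.5644*r^2 - 2.1829*r + 2.3074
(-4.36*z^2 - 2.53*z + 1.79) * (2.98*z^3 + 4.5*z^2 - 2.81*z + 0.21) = -12.9928*z^5 - 27.1594*z^4 + 6.2008*z^3 + 14.2487*z^2 - 5.5612*z + 0.3759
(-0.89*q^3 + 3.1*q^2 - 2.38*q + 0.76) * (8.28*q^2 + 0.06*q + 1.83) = -7.3692*q^5 + 25.6146*q^4 - 21.1491*q^3 + 11.823*q^2 - 4.3098*q + 1.3908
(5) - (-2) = 7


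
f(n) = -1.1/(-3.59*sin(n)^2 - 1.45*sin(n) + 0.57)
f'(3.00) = 31.06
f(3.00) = -3.74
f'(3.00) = 31.06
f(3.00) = -3.74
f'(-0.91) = 10.42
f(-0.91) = 2.10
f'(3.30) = 0.69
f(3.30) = -1.55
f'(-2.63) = -11.26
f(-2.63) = -2.62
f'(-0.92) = 9.43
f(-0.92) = 2.00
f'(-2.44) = -25043.59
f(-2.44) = -106.43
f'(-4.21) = 0.34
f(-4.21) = 0.32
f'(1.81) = 0.12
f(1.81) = 0.26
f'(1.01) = -0.42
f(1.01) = 0.34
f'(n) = -1.1*(7.18*sin(n)*cos(n) + 1.45*cos(n))/(-3.59*sin(n)^2 - 1.45*sin(n) + 0.57)^2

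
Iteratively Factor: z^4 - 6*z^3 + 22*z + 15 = (z + 1)*(z^3 - 7*z^2 + 7*z + 15) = (z + 1)^2*(z^2 - 8*z + 15) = (z - 3)*(z + 1)^2*(z - 5)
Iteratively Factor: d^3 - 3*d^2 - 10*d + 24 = (d - 4)*(d^2 + d - 6) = (d - 4)*(d - 2)*(d + 3)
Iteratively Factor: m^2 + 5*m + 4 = (m + 1)*(m + 4)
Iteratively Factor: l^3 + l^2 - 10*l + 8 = (l + 4)*(l^2 - 3*l + 2) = (l - 2)*(l + 4)*(l - 1)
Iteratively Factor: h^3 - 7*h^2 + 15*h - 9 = (h - 3)*(h^2 - 4*h + 3) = (h - 3)^2*(h - 1)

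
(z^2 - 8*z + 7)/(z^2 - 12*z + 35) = (z - 1)/(z - 5)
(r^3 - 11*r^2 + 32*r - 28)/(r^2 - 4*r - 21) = (r^2 - 4*r + 4)/(r + 3)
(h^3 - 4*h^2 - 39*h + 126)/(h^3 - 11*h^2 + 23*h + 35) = (h^2 + 3*h - 18)/(h^2 - 4*h - 5)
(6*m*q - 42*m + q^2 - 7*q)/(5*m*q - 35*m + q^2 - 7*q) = (6*m + q)/(5*m + q)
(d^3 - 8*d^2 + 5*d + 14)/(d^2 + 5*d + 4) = (d^2 - 9*d + 14)/(d + 4)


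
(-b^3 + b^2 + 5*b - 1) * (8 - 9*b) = 9*b^4 - 17*b^3 - 37*b^2 + 49*b - 8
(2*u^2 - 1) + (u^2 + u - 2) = 3*u^2 + u - 3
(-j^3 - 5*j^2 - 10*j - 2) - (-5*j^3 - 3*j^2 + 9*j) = 4*j^3 - 2*j^2 - 19*j - 2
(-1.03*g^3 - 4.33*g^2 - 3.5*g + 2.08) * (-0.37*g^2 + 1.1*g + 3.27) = 0.3811*g^5 + 0.4691*g^4 - 6.8361*g^3 - 18.7787*g^2 - 9.157*g + 6.8016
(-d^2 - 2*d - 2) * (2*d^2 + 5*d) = -2*d^4 - 9*d^3 - 14*d^2 - 10*d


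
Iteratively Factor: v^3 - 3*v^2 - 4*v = (v + 1)*(v^2 - 4*v) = (v - 4)*(v + 1)*(v)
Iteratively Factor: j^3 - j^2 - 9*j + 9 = (j + 3)*(j^2 - 4*j + 3) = (j - 1)*(j + 3)*(j - 3)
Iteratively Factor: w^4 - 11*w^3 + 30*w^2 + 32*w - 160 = (w + 2)*(w^3 - 13*w^2 + 56*w - 80) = (w - 4)*(w + 2)*(w^2 - 9*w + 20) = (w - 4)^2*(w + 2)*(w - 5)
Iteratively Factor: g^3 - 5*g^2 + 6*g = (g - 3)*(g^2 - 2*g) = g*(g - 3)*(g - 2)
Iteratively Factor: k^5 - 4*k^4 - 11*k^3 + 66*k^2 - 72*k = (k - 2)*(k^4 - 2*k^3 - 15*k^2 + 36*k) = (k - 3)*(k - 2)*(k^3 + k^2 - 12*k) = (k - 3)*(k - 2)*(k + 4)*(k^2 - 3*k) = k*(k - 3)*(k - 2)*(k + 4)*(k - 3)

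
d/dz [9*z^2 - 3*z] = 18*z - 3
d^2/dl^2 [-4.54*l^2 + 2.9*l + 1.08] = -9.08000000000000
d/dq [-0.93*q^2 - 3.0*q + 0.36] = -1.86*q - 3.0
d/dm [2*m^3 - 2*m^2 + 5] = 2*m*(3*m - 2)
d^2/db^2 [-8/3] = 0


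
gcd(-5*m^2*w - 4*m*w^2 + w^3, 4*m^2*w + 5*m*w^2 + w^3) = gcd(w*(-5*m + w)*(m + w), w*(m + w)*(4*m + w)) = m*w + w^2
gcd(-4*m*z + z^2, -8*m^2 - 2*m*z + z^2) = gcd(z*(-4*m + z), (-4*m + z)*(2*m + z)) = -4*m + z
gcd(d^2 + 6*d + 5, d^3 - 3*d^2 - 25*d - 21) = d + 1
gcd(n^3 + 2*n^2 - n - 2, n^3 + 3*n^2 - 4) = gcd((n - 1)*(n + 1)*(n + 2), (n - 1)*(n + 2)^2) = n^2 + n - 2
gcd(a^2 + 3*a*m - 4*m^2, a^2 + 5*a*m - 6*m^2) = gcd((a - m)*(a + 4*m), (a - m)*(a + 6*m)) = a - m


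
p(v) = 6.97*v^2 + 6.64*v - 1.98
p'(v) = 13.94*v + 6.64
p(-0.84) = -2.64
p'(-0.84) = -5.07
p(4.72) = 184.64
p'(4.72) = 72.44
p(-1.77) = 8.10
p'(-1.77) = -18.03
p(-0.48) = -3.56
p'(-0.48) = -0.05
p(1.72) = 30.06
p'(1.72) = 30.62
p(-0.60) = -3.45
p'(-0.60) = -1.72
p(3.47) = 104.99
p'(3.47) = 55.01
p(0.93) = 10.22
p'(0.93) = 19.60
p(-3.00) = 40.83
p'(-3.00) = -35.18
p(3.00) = 80.67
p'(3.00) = 48.46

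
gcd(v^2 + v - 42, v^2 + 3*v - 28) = v + 7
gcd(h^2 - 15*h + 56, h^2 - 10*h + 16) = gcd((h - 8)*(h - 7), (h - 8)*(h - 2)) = h - 8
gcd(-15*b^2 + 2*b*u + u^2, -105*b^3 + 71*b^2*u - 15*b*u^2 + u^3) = -3*b + u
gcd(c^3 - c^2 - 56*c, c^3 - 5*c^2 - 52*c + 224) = c^2 - c - 56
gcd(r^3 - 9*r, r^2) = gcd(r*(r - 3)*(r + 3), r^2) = r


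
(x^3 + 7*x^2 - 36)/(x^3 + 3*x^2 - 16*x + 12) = (x + 3)/(x - 1)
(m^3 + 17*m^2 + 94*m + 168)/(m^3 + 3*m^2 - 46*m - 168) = (m + 7)/(m - 7)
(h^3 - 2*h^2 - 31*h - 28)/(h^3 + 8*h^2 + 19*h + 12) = (h - 7)/(h + 3)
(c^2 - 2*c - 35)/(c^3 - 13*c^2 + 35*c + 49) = (c + 5)/(c^2 - 6*c - 7)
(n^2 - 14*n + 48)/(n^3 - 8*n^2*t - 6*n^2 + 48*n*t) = (8 - n)/(n*(-n + 8*t))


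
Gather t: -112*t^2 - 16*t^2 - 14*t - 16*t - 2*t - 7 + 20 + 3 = -128*t^2 - 32*t + 16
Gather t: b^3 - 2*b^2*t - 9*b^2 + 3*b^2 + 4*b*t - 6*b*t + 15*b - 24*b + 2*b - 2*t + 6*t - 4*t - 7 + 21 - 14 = b^3 - 6*b^2 - 7*b + t*(-2*b^2 - 2*b)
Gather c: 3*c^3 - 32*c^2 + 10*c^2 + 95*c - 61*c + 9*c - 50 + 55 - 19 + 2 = 3*c^3 - 22*c^2 + 43*c - 12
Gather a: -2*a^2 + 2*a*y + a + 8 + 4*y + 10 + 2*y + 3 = -2*a^2 + a*(2*y + 1) + 6*y + 21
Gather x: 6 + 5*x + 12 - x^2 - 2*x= -x^2 + 3*x + 18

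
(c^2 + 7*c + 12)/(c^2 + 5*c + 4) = (c + 3)/(c + 1)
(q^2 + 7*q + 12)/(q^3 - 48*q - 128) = (q + 3)/(q^2 - 4*q - 32)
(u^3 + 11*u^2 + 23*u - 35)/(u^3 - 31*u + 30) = (u^2 + 12*u + 35)/(u^2 + u - 30)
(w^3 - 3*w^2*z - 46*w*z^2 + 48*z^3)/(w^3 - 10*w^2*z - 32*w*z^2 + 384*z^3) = (-w + z)/(-w + 8*z)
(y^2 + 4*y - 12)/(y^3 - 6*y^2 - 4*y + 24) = (y + 6)/(y^2 - 4*y - 12)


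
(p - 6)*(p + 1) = p^2 - 5*p - 6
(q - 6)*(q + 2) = q^2 - 4*q - 12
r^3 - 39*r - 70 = (r - 7)*(r + 2)*(r + 5)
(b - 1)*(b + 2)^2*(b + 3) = b^4 + 6*b^3 + 9*b^2 - 4*b - 12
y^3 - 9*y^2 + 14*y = y*(y - 7)*(y - 2)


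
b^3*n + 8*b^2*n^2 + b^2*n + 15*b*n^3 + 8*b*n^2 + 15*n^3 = (b + 3*n)*(b + 5*n)*(b*n + n)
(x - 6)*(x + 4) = x^2 - 2*x - 24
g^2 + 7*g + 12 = (g + 3)*(g + 4)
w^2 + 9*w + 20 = (w + 4)*(w + 5)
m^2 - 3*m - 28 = (m - 7)*(m + 4)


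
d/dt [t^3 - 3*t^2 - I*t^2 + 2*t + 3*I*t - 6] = 3*t^2 - 6*t - 2*I*t + 2 + 3*I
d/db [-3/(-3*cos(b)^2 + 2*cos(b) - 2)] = 6*(3*cos(b) - 1)*sin(b)/(3*cos(b)^2 - 2*cos(b) + 2)^2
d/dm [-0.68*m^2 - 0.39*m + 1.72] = -1.36*m - 0.39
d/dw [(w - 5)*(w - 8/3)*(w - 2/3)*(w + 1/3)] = 4*w^3 - 24*w^2 + 94*w/3 - 74/27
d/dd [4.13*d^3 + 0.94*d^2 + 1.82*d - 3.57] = 12.39*d^2 + 1.88*d + 1.82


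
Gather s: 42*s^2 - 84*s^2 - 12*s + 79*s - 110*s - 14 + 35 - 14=-42*s^2 - 43*s + 7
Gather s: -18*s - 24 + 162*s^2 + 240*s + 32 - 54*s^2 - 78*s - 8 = 108*s^2 + 144*s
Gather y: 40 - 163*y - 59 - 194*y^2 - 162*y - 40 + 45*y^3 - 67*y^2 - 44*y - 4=45*y^3 - 261*y^2 - 369*y - 63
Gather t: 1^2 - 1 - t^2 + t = -t^2 + t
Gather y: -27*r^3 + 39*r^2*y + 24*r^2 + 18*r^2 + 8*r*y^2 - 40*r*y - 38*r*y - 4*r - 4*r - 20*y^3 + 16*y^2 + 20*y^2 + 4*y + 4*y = -27*r^3 + 42*r^2 - 8*r - 20*y^3 + y^2*(8*r + 36) + y*(39*r^2 - 78*r + 8)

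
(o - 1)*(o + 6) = o^2 + 5*o - 6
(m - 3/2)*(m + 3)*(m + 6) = m^3 + 15*m^2/2 + 9*m/2 - 27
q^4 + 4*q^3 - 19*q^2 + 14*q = q*(q - 2)*(q - 1)*(q + 7)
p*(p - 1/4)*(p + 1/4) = p^3 - p/16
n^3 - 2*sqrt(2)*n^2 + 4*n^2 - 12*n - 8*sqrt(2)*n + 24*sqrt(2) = (n - 2)*(n + 6)*(n - 2*sqrt(2))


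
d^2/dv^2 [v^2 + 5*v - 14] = 2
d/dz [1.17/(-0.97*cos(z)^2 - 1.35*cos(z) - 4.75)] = -(2.2698*cos(z) + 1.5795)*sin(z)/(0.97*cos(z)^2 + 1.35*cos(z) + 4.75)^2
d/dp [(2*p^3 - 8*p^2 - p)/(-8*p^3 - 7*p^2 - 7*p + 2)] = (-78*p^4 - 44*p^3 + 61*p^2 - 32*p - 2)/(64*p^6 + 112*p^5 + 161*p^4 + 66*p^3 + 21*p^2 - 28*p + 4)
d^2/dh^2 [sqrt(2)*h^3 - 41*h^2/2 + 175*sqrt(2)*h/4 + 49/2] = 6*sqrt(2)*h - 41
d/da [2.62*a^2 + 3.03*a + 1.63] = 5.24*a + 3.03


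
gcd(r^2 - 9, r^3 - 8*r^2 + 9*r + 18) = r - 3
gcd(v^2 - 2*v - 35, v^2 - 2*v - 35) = v^2 - 2*v - 35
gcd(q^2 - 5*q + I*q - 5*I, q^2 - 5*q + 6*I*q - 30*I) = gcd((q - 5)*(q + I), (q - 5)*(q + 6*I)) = q - 5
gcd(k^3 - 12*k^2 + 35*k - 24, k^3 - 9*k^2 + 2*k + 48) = k^2 - 11*k + 24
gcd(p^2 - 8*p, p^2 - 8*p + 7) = 1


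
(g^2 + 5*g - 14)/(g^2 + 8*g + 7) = (g - 2)/(g + 1)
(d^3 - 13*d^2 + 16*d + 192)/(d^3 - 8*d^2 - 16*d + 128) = (d^2 - 5*d - 24)/(d^2 - 16)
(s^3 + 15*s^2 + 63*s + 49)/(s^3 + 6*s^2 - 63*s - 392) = (s + 1)/(s - 8)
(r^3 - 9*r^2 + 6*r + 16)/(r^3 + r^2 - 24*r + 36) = (r^2 - 7*r - 8)/(r^2 + 3*r - 18)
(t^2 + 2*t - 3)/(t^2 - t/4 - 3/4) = 4*(t + 3)/(4*t + 3)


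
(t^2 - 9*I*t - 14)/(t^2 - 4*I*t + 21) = (t - 2*I)/(t + 3*I)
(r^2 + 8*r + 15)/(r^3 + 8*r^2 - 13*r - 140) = (r + 3)/(r^2 + 3*r - 28)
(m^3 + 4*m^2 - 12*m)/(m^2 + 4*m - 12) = m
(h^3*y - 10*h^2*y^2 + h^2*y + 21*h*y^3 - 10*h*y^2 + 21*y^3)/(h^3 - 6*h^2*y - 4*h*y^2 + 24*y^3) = y*(h^3 - 10*h^2*y + h^2 + 21*h*y^2 - 10*h*y + 21*y^2)/(h^3 - 6*h^2*y - 4*h*y^2 + 24*y^3)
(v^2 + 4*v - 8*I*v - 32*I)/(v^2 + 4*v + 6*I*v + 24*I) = (v - 8*I)/(v + 6*I)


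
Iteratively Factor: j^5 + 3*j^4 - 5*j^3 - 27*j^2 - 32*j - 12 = (j - 3)*(j^4 + 6*j^3 + 13*j^2 + 12*j + 4) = (j - 3)*(j + 1)*(j^3 + 5*j^2 + 8*j + 4) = (j - 3)*(j + 1)*(j + 2)*(j^2 + 3*j + 2) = (j - 3)*(j + 1)^2*(j + 2)*(j + 2)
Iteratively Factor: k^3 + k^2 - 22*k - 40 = (k + 4)*(k^2 - 3*k - 10) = (k - 5)*(k + 4)*(k + 2)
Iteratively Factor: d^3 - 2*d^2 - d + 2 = (d - 2)*(d^2 - 1) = (d - 2)*(d + 1)*(d - 1)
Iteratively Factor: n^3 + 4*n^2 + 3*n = (n + 3)*(n^2 + n) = (n + 1)*(n + 3)*(n)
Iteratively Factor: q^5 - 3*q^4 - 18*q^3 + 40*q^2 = (q - 2)*(q^4 - q^3 - 20*q^2) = (q - 5)*(q - 2)*(q^3 + 4*q^2) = q*(q - 5)*(q - 2)*(q^2 + 4*q) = q^2*(q - 5)*(q - 2)*(q + 4)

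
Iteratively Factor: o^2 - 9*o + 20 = (o - 5)*(o - 4)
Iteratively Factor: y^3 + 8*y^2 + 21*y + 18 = (y + 3)*(y^2 + 5*y + 6) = (y + 3)^2*(y + 2)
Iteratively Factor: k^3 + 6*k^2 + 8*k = (k + 2)*(k^2 + 4*k) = k*(k + 2)*(k + 4)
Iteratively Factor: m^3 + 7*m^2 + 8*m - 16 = (m + 4)*(m^2 + 3*m - 4) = (m - 1)*(m + 4)*(m + 4)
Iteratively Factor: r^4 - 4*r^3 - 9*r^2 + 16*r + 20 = (r - 5)*(r^3 + r^2 - 4*r - 4) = (r - 5)*(r + 1)*(r^2 - 4) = (r - 5)*(r + 1)*(r + 2)*(r - 2)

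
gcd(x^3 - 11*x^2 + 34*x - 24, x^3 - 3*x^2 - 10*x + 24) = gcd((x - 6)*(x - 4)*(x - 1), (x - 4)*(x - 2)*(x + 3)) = x - 4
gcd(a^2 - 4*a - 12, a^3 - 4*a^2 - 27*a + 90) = a - 6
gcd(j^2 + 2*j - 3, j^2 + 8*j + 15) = j + 3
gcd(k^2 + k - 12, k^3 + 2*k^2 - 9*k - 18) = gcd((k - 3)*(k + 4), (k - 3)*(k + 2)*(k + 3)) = k - 3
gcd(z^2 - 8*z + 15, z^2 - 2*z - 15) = z - 5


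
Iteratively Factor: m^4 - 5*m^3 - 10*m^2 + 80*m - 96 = (m + 4)*(m^3 - 9*m^2 + 26*m - 24) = (m - 4)*(m + 4)*(m^2 - 5*m + 6) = (m - 4)*(m - 2)*(m + 4)*(m - 3)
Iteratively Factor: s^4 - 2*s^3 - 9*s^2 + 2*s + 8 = (s + 2)*(s^3 - 4*s^2 - s + 4) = (s + 1)*(s + 2)*(s^2 - 5*s + 4) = (s - 4)*(s + 1)*(s + 2)*(s - 1)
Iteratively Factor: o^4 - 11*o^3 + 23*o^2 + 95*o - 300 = (o + 3)*(o^3 - 14*o^2 + 65*o - 100) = (o - 5)*(o + 3)*(o^2 - 9*o + 20) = (o - 5)*(o - 4)*(o + 3)*(o - 5)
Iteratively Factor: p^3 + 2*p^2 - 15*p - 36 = (p + 3)*(p^2 - p - 12) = (p + 3)^2*(p - 4)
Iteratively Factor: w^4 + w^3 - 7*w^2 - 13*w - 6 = (w + 1)*(w^3 - 7*w - 6) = (w + 1)^2*(w^2 - w - 6) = (w - 3)*(w + 1)^2*(w + 2)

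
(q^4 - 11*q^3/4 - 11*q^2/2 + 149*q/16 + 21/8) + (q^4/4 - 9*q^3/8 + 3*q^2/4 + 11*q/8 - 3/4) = 5*q^4/4 - 31*q^3/8 - 19*q^2/4 + 171*q/16 + 15/8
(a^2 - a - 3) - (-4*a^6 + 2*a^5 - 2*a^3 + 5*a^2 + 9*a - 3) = 4*a^6 - 2*a^5 + 2*a^3 - 4*a^2 - 10*a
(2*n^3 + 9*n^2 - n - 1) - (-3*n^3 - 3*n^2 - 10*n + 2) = 5*n^3 + 12*n^2 + 9*n - 3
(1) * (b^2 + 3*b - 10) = b^2 + 3*b - 10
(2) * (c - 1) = 2*c - 2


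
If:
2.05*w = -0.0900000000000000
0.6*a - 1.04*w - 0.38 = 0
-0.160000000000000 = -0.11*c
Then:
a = 0.56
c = 1.45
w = -0.04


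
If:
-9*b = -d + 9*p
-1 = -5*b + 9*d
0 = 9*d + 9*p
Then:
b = -10/31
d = -9/31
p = 9/31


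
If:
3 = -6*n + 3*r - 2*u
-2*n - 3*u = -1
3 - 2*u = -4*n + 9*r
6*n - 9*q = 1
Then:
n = -1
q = -7/9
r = -1/3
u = 1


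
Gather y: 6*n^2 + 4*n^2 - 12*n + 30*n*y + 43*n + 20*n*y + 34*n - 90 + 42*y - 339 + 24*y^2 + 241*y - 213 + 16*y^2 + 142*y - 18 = 10*n^2 + 65*n + 40*y^2 + y*(50*n + 425) - 660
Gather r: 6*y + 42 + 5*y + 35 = 11*y + 77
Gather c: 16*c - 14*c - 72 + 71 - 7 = 2*c - 8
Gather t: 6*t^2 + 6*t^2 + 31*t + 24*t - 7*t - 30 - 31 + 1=12*t^2 + 48*t - 60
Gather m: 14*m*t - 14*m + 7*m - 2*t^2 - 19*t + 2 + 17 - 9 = m*(14*t - 7) - 2*t^2 - 19*t + 10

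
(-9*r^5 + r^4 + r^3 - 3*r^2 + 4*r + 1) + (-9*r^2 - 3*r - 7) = -9*r^5 + r^4 + r^3 - 12*r^2 + r - 6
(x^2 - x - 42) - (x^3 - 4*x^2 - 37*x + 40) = -x^3 + 5*x^2 + 36*x - 82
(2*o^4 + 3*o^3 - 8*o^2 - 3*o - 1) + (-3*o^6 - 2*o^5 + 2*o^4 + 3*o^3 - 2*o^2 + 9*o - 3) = -3*o^6 - 2*o^5 + 4*o^4 + 6*o^3 - 10*o^2 + 6*o - 4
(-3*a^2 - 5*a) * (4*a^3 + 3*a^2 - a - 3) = -12*a^5 - 29*a^4 - 12*a^3 + 14*a^2 + 15*a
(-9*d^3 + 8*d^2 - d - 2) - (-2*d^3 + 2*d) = -7*d^3 + 8*d^2 - 3*d - 2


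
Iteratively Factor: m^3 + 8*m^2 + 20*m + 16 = (m + 2)*(m^2 + 6*m + 8) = (m + 2)*(m + 4)*(m + 2)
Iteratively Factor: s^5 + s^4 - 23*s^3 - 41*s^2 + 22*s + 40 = (s - 1)*(s^4 + 2*s^3 - 21*s^2 - 62*s - 40) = (s - 1)*(s + 2)*(s^3 - 21*s - 20) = (s - 1)*(s + 1)*(s + 2)*(s^2 - s - 20) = (s - 1)*(s + 1)*(s + 2)*(s + 4)*(s - 5)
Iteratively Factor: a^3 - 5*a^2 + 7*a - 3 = (a - 1)*(a^2 - 4*a + 3) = (a - 1)^2*(a - 3)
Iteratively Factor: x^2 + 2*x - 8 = (x - 2)*(x + 4)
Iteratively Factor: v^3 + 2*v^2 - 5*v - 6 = (v + 3)*(v^2 - v - 2) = (v - 2)*(v + 3)*(v + 1)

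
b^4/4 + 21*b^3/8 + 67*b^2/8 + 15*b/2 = b*(b/4 + 1)*(b + 3/2)*(b + 5)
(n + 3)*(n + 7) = n^2 + 10*n + 21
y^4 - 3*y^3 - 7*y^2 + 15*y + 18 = (y - 3)^2*(y + 1)*(y + 2)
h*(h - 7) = h^2 - 7*h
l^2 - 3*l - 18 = (l - 6)*(l + 3)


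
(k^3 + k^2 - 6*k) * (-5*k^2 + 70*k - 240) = -5*k^5 + 65*k^4 - 140*k^3 - 660*k^2 + 1440*k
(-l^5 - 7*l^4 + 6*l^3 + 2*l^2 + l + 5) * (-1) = l^5 + 7*l^4 - 6*l^3 - 2*l^2 - l - 5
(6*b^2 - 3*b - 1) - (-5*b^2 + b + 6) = 11*b^2 - 4*b - 7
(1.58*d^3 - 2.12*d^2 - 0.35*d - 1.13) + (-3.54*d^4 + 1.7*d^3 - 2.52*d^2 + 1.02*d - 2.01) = -3.54*d^4 + 3.28*d^3 - 4.64*d^2 + 0.67*d - 3.14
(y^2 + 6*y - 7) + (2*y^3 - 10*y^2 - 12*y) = 2*y^3 - 9*y^2 - 6*y - 7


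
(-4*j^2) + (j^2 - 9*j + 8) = -3*j^2 - 9*j + 8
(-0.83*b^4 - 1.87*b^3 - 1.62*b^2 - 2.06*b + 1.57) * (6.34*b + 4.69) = -5.2622*b^5 - 15.7485*b^4 - 19.0411*b^3 - 20.6582*b^2 + 0.292399999999999*b + 7.3633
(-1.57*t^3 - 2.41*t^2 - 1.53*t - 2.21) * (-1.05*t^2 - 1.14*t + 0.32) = 1.6485*t^5 + 4.3203*t^4 + 3.8515*t^3 + 3.2935*t^2 + 2.0298*t - 0.7072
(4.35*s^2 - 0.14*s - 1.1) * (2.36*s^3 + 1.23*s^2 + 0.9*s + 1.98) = 10.266*s^5 + 5.0201*s^4 + 1.1468*s^3 + 7.134*s^2 - 1.2672*s - 2.178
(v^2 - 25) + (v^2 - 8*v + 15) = 2*v^2 - 8*v - 10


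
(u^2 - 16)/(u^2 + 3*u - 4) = (u - 4)/(u - 1)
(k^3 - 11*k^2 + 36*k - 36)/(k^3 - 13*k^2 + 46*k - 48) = (k - 6)/(k - 8)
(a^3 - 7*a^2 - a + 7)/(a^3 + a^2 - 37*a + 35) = (a^2 - 6*a - 7)/(a^2 + 2*a - 35)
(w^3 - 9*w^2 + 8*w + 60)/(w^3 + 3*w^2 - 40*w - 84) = (w - 5)/(w + 7)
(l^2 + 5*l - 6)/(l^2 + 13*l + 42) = (l - 1)/(l + 7)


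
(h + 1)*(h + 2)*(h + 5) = h^3 + 8*h^2 + 17*h + 10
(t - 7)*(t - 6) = t^2 - 13*t + 42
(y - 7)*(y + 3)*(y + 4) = y^3 - 37*y - 84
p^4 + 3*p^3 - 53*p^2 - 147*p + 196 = (p - 7)*(p - 1)*(p + 4)*(p + 7)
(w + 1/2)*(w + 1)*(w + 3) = w^3 + 9*w^2/2 + 5*w + 3/2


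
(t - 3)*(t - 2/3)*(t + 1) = t^3 - 8*t^2/3 - 5*t/3 + 2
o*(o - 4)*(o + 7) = o^3 + 3*o^2 - 28*o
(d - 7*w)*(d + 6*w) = d^2 - d*w - 42*w^2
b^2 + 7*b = b*(b + 7)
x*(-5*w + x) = -5*w*x + x^2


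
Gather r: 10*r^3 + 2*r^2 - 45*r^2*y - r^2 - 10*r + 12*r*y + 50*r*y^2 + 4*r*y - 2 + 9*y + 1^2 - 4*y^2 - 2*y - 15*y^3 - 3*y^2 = 10*r^3 + r^2*(1 - 45*y) + r*(50*y^2 + 16*y - 10) - 15*y^3 - 7*y^2 + 7*y - 1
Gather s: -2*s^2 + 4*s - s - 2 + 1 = -2*s^2 + 3*s - 1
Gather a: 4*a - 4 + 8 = 4*a + 4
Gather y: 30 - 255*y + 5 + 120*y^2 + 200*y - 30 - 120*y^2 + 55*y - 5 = 0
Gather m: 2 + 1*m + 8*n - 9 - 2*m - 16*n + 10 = -m - 8*n + 3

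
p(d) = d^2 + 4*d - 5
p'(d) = 2*d + 4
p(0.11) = -4.55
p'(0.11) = 4.22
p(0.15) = -4.38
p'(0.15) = 4.30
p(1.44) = 2.83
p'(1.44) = 6.88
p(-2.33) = -8.89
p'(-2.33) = -0.66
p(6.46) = 62.57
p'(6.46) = 16.92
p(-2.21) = -8.96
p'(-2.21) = -0.42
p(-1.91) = -8.99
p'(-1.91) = 0.18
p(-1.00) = -8.00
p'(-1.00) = 2.00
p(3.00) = 16.00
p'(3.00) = 10.00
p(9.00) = 112.00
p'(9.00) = 22.00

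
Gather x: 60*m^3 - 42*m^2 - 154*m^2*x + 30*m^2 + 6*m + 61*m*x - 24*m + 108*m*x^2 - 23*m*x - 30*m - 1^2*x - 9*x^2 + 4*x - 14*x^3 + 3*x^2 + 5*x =60*m^3 - 12*m^2 - 48*m - 14*x^3 + x^2*(108*m - 6) + x*(-154*m^2 + 38*m + 8)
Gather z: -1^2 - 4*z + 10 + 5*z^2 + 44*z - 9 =5*z^2 + 40*z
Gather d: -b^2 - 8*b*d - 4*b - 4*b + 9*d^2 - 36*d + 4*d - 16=-b^2 - 8*b + 9*d^2 + d*(-8*b - 32) - 16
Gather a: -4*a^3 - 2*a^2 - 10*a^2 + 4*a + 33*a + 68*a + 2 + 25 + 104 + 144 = -4*a^3 - 12*a^2 + 105*a + 275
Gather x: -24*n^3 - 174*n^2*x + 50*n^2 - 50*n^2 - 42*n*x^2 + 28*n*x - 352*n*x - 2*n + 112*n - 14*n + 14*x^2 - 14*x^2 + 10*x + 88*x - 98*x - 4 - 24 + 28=-24*n^3 - 42*n*x^2 + 96*n + x*(-174*n^2 - 324*n)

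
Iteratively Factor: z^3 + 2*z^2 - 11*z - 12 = (z + 4)*(z^2 - 2*z - 3) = (z - 3)*(z + 4)*(z + 1)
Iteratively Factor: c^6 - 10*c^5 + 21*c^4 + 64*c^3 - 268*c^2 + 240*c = (c + 3)*(c^5 - 13*c^4 + 60*c^3 - 116*c^2 + 80*c) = (c - 4)*(c + 3)*(c^4 - 9*c^3 + 24*c^2 - 20*c) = (c - 4)*(c - 2)*(c + 3)*(c^3 - 7*c^2 + 10*c) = (c - 4)*(c - 2)^2*(c + 3)*(c^2 - 5*c) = (c - 5)*(c - 4)*(c - 2)^2*(c + 3)*(c)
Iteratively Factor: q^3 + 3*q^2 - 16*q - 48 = (q - 4)*(q^2 + 7*q + 12) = (q - 4)*(q + 3)*(q + 4)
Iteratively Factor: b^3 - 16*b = (b)*(b^2 - 16) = b*(b - 4)*(b + 4)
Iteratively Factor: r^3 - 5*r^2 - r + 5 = (r - 1)*(r^2 - 4*r - 5) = (r - 5)*(r - 1)*(r + 1)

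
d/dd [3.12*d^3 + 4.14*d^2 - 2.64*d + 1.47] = 9.36*d^2 + 8.28*d - 2.64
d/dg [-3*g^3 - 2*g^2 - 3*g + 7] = -9*g^2 - 4*g - 3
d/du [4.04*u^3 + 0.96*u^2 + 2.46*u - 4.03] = 12.12*u^2 + 1.92*u + 2.46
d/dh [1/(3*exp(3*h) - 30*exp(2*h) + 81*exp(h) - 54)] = (-exp(2*h) + 20*exp(h)/3 - 9)*exp(h)/(exp(3*h) - 10*exp(2*h) + 27*exp(h) - 18)^2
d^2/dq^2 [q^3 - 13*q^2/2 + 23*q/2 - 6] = 6*q - 13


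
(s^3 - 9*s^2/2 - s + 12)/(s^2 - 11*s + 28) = (s^2 - s/2 - 3)/(s - 7)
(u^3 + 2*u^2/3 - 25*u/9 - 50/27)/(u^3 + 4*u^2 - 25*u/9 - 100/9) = (u + 2/3)/(u + 4)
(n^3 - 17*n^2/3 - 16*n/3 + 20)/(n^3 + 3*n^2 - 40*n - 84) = (n - 5/3)/(n + 7)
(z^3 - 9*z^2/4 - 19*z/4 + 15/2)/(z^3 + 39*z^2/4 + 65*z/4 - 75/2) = (z^2 - z - 6)/(z^2 + 11*z + 30)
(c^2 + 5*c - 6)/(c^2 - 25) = (c^2 + 5*c - 6)/(c^2 - 25)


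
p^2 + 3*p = p*(p + 3)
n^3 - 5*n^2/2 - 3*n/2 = n*(n - 3)*(n + 1/2)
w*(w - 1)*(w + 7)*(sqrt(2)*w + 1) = sqrt(2)*w^4 + w^3 + 6*sqrt(2)*w^3 - 7*sqrt(2)*w^2 + 6*w^2 - 7*w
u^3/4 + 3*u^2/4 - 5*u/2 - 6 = (u/4 + 1/2)*(u - 3)*(u + 4)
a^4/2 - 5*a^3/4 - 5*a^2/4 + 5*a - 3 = (a/2 + 1)*(a - 2)*(a - 3/2)*(a - 1)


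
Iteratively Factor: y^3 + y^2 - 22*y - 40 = (y - 5)*(y^2 + 6*y + 8) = (y - 5)*(y + 4)*(y + 2)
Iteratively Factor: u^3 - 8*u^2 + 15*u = (u - 3)*(u^2 - 5*u) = u*(u - 3)*(u - 5)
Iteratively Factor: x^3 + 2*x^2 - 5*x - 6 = (x + 1)*(x^2 + x - 6) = (x - 2)*(x + 1)*(x + 3)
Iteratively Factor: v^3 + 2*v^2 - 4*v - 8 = (v - 2)*(v^2 + 4*v + 4) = (v - 2)*(v + 2)*(v + 2)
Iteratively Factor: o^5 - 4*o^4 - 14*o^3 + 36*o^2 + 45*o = (o)*(o^4 - 4*o^3 - 14*o^2 + 36*o + 45) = o*(o - 5)*(o^3 + o^2 - 9*o - 9) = o*(o - 5)*(o + 3)*(o^2 - 2*o - 3) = o*(o - 5)*(o + 1)*(o + 3)*(o - 3)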